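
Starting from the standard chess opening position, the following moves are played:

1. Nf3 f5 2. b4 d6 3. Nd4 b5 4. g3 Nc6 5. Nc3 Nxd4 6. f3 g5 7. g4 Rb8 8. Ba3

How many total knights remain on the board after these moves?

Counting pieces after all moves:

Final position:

  a b c d e f g h
  ─────────────────
8│· ♜ ♝ ♛ ♚ ♝ ♞ ♜│8
7│♟ · ♟ · ♟ · · ♟│7
6│· · · ♟ · · · ·│6
5│· ♟ · · · ♟ ♟ ·│5
4│· ♙ · ♞ · · ♙ ·│4
3│♗ · ♘ · · ♙ · ·│3
2│♙ · ♙ ♙ ♙ · · ♙│2
1│♖ · · ♕ ♔ ♗ · ♖│1
  ─────────────────
  a b c d e f g h


3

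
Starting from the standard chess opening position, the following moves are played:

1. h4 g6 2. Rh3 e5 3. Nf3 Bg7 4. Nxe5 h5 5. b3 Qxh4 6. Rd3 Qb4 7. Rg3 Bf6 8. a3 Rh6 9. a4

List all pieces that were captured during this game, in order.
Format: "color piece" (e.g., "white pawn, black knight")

Tracking captures:
  Nxe5: captured black pawn
  Qxh4: captured white pawn

black pawn, white pawn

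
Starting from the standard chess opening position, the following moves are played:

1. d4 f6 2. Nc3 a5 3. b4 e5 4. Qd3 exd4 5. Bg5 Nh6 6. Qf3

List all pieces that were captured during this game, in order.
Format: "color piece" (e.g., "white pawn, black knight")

Tracking captures:
  exd4: captured white pawn

white pawn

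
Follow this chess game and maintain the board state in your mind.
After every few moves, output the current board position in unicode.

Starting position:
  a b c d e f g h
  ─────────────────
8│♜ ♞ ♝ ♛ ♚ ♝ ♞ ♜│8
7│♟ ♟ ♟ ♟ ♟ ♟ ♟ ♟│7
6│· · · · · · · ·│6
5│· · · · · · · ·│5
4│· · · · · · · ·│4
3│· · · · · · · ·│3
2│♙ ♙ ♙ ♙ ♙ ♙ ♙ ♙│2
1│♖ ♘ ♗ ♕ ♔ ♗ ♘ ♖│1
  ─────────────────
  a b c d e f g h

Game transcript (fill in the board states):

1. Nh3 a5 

  a b c d e f g h
  ─────────────────
8│♜ ♞ ♝ ♛ ♚ ♝ ♞ ♜│8
7│· ♟ ♟ ♟ ♟ ♟ ♟ ♟│7
6│· · · · · · · ·│6
5│♟ · · · · · · ·│5
4│· · · · · · · ·│4
3│· · · · · · · ♘│3
2│♙ ♙ ♙ ♙ ♙ ♙ ♙ ♙│2
1│♖ ♘ ♗ ♕ ♔ ♗ · ♖│1
  ─────────────────
  a b c d e f g h

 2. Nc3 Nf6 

  a b c d e f g h
  ─────────────────
8│♜ ♞ ♝ ♛ ♚ ♝ · ♜│8
7│· ♟ ♟ ♟ ♟ ♟ ♟ ♟│7
6│· · · · · ♞ · ·│6
5│♟ · · · · · · ·│5
4│· · · · · · · ·│4
3│· · ♘ · · · · ♘│3
2│♙ ♙ ♙ ♙ ♙ ♙ ♙ ♙│2
1│♖ · ♗ ♕ ♔ ♗ · ♖│1
  ─────────────────
  a b c d e f g h

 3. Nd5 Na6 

  a b c d e f g h
  ─────────────────
8│♜ · ♝ ♛ ♚ ♝ · ♜│8
7│· ♟ ♟ ♟ ♟ ♟ ♟ ♟│7
6│♞ · · · · ♞ · ·│6
5│♟ · · ♘ · · · ·│5
4│· · · · · · · ·│4
3│· · · · · · · ♘│3
2│♙ ♙ ♙ ♙ ♙ ♙ ♙ ♙│2
1│♖ · ♗ ♕ ♔ ♗ · ♖│1
  ─────────────────
  a b c d e f g h

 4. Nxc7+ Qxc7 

  a b c d e f g h
  ─────────────────
8│♜ · ♝ · ♚ ♝ · ♜│8
7│· ♟ ♛ ♟ ♟ ♟ ♟ ♟│7
6│♞ · · · · ♞ · ·│6
5│♟ · · · · · · ·│5
4│· · · · · · · ·│4
3│· · · · · · · ♘│3
2│♙ ♙ ♙ ♙ ♙ ♙ ♙ ♙│2
1│♖ · ♗ ♕ ♔ ♗ · ♖│1
  ─────────────────
  a b c d e f g h



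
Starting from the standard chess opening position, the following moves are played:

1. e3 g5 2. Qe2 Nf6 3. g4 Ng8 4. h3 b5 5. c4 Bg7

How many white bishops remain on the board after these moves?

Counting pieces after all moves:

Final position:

  a b c d e f g h
  ─────────────────
8│♜ ♞ ♝ ♛ ♚ · ♞ ♜│8
7│♟ · ♟ ♟ ♟ ♟ ♝ ♟│7
6│· · · · · · · ·│6
5│· ♟ · · · · ♟ ·│5
4│· · ♙ · · · ♙ ·│4
3│· · · · ♙ · · ♙│3
2│♙ ♙ · ♙ ♕ ♙ · ·│2
1│♖ ♘ ♗ · ♔ ♗ ♘ ♖│1
  ─────────────────
  a b c d e f g h


2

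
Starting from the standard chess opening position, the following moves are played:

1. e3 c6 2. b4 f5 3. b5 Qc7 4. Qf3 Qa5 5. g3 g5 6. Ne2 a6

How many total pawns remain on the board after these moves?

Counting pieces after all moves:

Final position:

  a b c d e f g h
  ─────────────────
8│♜ ♞ ♝ · ♚ ♝ ♞ ♜│8
7│· ♟ · ♟ ♟ · · ♟│7
6│♟ · ♟ · · · · ·│6
5│♛ ♙ · · · ♟ ♟ ·│5
4│· · · · · · · ·│4
3│· · · · ♙ ♕ ♙ ·│3
2│♙ · ♙ ♙ ♘ ♙ · ♙│2
1│♖ ♘ ♗ · ♔ ♗ · ♖│1
  ─────────────────
  a b c d e f g h


16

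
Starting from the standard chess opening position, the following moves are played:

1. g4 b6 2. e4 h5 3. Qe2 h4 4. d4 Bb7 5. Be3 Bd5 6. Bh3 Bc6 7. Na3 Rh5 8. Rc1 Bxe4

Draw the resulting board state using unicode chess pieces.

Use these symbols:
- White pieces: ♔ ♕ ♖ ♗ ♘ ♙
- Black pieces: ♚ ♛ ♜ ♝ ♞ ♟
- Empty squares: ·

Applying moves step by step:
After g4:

♜ ♞ ♝ ♛ ♚ ♝ ♞ ♜
♟ ♟ ♟ ♟ ♟ ♟ ♟ ♟
· · · · · · · ·
· · · · · · · ·
· · · · · · ♙ ·
· · · · · · · ·
♙ ♙ ♙ ♙ ♙ ♙ · ♙
♖ ♘ ♗ ♕ ♔ ♗ ♘ ♖


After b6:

♜ ♞ ♝ ♛ ♚ ♝ ♞ ♜
♟ · ♟ ♟ ♟ ♟ ♟ ♟
· ♟ · · · · · ·
· · · · · · · ·
· · · · · · ♙ ·
· · · · · · · ·
♙ ♙ ♙ ♙ ♙ ♙ · ♙
♖ ♘ ♗ ♕ ♔ ♗ ♘ ♖


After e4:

♜ ♞ ♝ ♛ ♚ ♝ ♞ ♜
♟ · ♟ ♟ ♟ ♟ ♟ ♟
· ♟ · · · · · ·
· · · · · · · ·
· · · · ♙ · ♙ ·
· · · · · · · ·
♙ ♙ ♙ ♙ · ♙ · ♙
♖ ♘ ♗ ♕ ♔ ♗ ♘ ♖


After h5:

♜ ♞ ♝ ♛ ♚ ♝ ♞ ♜
♟ · ♟ ♟ ♟ ♟ ♟ ·
· ♟ · · · · · ·
· · · · · · · ♟
· · · · ♙ · ♙ ·
· · · · · · · ·
♙ ♙ ♙ ♙ · ♙ · ♙
♖ ♘ ♗ ♕ ♔ ♗ ♘ ♖


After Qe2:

♜ ♞ ♝ ♛ ♚ ♝ ♞ ♜
♟ · ♟ ♟ ♟ ♟ ♟ ·
· ♟ · · · · · ·
· · · · · · · ♟
· · · · ♙ · ♙ ·
· · · · · · · ·
♙ ♙ ♙ ♙ ♕ ♙ · ♙
♖ ♘ ♗ · ♔ ♗ ♘ ♖


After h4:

♜ ♞ ♝ ♛ ♚ ♝ ♞ ♜
♟ · ♟ ♟ ♟ ♟ ♟ ·
· ♟ · · · · · ·
· · · · · · · ·
· · · · ♙ · ♙ ♟
· · · · · · · ·
♙ ♙ ♙ ♙ ♕ ♙ · ♙
♖ ♘ ♗ · ♔ ♗ ♘ ♖


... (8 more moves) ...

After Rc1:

♜ ♞ · ♛ ♚ ♝ ♞ ·
♟ · ♟ ♟ ♟ ♟ ♟ ·
· ♟ ♝ · · · · ·
· · · · · · · ♜
· · · ♙ ♙ · ♙ ♟
♘ · · · ♗ · · ♗
♙ ♙ ♙ · ♕ ♙ · ♙
· · ♖ · ♔ · ♘ ♖


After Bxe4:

♜ ♞ · ♛ ♚ ♝ ♞ ·
♟ · ♟ ♟ ♟ ♟ ♟ ·
· ♟ · · · · · ·
· · · · · · · ♜
· · · ♙ ♝ · ♙ ♟
♘ · · · ♗ · · ♗
♙ ♙ ♙ · ♕ ♙ · ♙
· · ♖ · ♔ · ♘ ♖



  a b c d e f g h
  ─────────────────
8│♜ ♞ · ♛ ♚ ♝ ♞ ·│8
7│♟ · ♟ ♟ ♟ ♟ ♟ ·│7
6│· ♟ · · · · · ·│6
5│· · · · · · · ♜│5
4│· · · ♙ ♝ · ♙ ♟│4
3│♘ · · · ♗ · · ♗│3
2│♙ ♙ ♙ · ♕ ♙ · ♙│2
1│· · ♖ · ♔ · ♘ ♖│1
  ─────────────────
  a b c d e f g h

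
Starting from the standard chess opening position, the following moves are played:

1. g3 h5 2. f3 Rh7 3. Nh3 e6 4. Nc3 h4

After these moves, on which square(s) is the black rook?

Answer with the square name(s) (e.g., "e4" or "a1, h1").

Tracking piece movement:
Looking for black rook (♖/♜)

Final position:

  a b c d e f g h
  ─────────────────
8│♜ ♞ ♝ ♛ ♚ ♝ ♞ ·│8
7│♟ ♟ ♟ ♟ · ♟ ♟ ♜│7
6│· · · · ♟ · · ·│6
5│· · · · · · · ·│5
4│· · · · · · · ♟│4
3│· · ♘ · · ♙ ♙ ♘│3
2│♙ ♙ ♙ ♙ ♙ · · ♙│2
1│♖ · ♗ ♕ ♔ ♗ · ♖│1
  ─────────────────
  a b c d e f g h


a8, h7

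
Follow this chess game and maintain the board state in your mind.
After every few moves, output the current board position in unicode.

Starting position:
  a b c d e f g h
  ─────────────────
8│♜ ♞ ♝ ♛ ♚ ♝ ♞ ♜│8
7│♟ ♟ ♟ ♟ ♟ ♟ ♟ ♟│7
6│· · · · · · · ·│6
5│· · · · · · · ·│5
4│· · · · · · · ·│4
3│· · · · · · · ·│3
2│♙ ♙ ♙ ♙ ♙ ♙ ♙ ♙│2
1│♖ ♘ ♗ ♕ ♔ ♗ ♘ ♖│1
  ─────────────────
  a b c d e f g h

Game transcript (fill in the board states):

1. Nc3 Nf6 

  a b c d e f g h
  ─────────────────
8│♜ ♞ ♝ ♛ ♚ ♝ · ♜│8
7│♟ ♟ ♟ ♟ ♟ ♟ ♟ ♟│7
6│· · · · · ♞ · ·│6
5│· · · · · · · ·│5
4│· · · · · · · ·│4
3│· · ♘ · · · · ·│3
2│♙ ♙ ♙ ♙ ♙ ♙ ♙ ♙│2
1│♖ · ♗ ♕ ♔ ♗ ♘ ♖│1
  ─────────────────
  a b c d e f g h

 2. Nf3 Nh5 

  a b c d e f g h
  ─────────────────
8│♜ ♞ ♝ ♛ ♚ ♝ · ♜│8
7│♟ ♟ ♟ ♟ ♟ ♟ ♟ ♟│7
6│· · · · · · · ·│6
5│· · · · · · · ♞│5
4│· · · · · · · ·│4
3│· · ♘ · · ♘ · ·│3
2│♙ ♙ ♙ ♙ ♙ ♙ ♙ ♙│2
1│♖ · ♗ ♕ ♔ ♗ · ♖│1
  ─────────────────
  a b c d e f g h

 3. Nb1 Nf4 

  a b c d e f g h
  ─────────────────
8│♜ ♞ ♝ ♛ ♚ ♝ · ♜│8
7│♟ ♟ ♟ ♟ ♟ ♟ ♟ ♟│7
6│· · · · · · · ·│6
5│· · · · · · · ·│5
4│· · · · · ♞ · ·│4
3│· · · · · ♘ · ·│3
2│♙ ♙ ♙ ♙ ♙ ♙ ♙ ♙│2
1│♖ ♘ ♗ ♕ ♔ ♗ · ♖│1
  ─────────────────
  a b c d e f g h

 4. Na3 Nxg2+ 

  a b c d e f g h
  ─────────────────
8│♜ ♞ ♝ ♛ ♚ ♝ · ♜│8
7│♟ ♟ ♟ ♟ ♟ ♟ ♟ ♟│7
6│· · · · · · · ·│6
5│· · · · · · · ·│5
4│· · · · · · · ·│4
3│♘ · · · · ♘ · ·│3
2│♙ ♙ ♙ ♙ ♙ ♙ ♞ ♙│2
1│♖ · ♗ ♕ ♔ ♗ · ♖│1
  ─────────────────
  a b c d e f g h

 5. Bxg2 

  a b c d e f g h
  ─────────────────
8│♜ ♞ ♝ ♛ ♚ ♝ · ♜│8
7│♟ ♟ ♟ ♟ ♟ ♟ ♟ ♟│7
6│· · · · · · · ·│6
5│· · · · · · · ·│5
4│· · · · · · · ·│4
3│♘ · · · · ♘ · ·│3
2│♙ ♙ ♙ ♙ ♙ ♙ ♗ ♙│2
1│♖ · ♗ ♕ ♔ · · ♖│1
  ─────────────────
  a b c d e f g h


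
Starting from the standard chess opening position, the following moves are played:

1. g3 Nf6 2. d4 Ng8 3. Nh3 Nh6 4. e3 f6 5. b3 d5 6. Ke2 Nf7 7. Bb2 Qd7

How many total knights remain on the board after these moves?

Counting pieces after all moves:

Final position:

  a b c d e f g h
  ─────────────────
8│♜ ♞ ♝ · ♚ ♝ · ♜│8
7│♟ ♟ ♟ ♛ ♟ ♞ ♟ ♟│7
6│· · · · · ♟ · ·│6
5│· · · ♟ · · · ·│5
4│· · · ♙ · · · ·│4
3│· ♙ · · ♙ · ♙ ♘│3
2│♙ ♗ ♙ · ♔ ♙ · ♙│2
1│♖ ♘ · ♕ · ♗ · ♖│1
  ─────────────────
  a b c d e f g h


4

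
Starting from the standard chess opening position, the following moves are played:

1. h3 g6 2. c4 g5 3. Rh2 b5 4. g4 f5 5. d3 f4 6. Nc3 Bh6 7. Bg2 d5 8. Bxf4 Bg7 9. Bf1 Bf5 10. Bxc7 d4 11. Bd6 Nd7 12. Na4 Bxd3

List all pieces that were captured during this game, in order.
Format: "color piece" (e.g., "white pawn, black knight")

Tracking captures:
  Bxf4: captured black pawn
  Bxc7: captured black pawn
  Bxd3: captured white pawn

black pawn, black pawn, white pawn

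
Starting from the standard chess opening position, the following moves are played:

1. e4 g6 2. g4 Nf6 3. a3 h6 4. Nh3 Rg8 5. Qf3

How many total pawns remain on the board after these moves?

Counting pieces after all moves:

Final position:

  a b c d e f g h
  ─────────────────
8│♜ ♞ ♝ ♛ ♚ ♝ ♜ ·│8
7│♟ ♟ ♟ ♟ ♟ ♟ · ·│7
6│· · · · · ♞ ♟ ♟│6
5│· · · · · · · ·│5
4│· · · · ♙ · ♙ ·│4
3│♙ · · · · ♕ · ♘│3
2│· ♙ ♙ ♙ · ♙ · ♙│2
1│♖ ♘ ♗ · ♔ ♗ · ♖│1
  ─────────────────
  a b c d e f g h


16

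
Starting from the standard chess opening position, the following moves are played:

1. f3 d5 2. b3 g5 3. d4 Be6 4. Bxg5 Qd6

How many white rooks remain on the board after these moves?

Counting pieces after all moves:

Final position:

  a b c d e f g h
  ─────────────────
8│♜ ♞ · · ♚ ♝ ♞ ♜│8
7│♟ ♟ ♟ · ♟ ♟ · ♟│7
6│· · · ♛ ♝ · · ·│6
5│· · · ♟ · · ♗ ·│5
4│· · · ♙ · · · ·│4
3│· ♙ · · · ♙ · ·│3
2│♙ · ♙ · ♙ · ♙ ♙│2
1│♖ ♘ · ♕ ♔ ♗ ♘ ♖│1
  ─────────────────
  a b c d e f g h


2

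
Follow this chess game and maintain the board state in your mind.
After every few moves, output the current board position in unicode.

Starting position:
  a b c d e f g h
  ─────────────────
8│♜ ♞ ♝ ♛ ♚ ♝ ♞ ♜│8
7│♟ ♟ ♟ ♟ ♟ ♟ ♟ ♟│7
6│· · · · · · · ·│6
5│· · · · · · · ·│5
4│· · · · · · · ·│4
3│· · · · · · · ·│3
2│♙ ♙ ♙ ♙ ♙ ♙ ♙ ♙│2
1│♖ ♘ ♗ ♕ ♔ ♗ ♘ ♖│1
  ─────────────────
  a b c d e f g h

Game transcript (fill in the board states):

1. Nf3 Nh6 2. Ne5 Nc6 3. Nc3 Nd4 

  a b c d e f g h
  ─────────────────
8│♜ · ♝ ♛ ♚ ♝ · ♜│8
7│♟ ♟ ♟ ♟ ♟ ♟ ♟ ♟│7
6│· · · · · · · ♞│6
5│· · · · ♘ · · ·│5
4│· · · ♞ · · · ·│4
3│· · ♘ · · · · ·│3
2│♙ ♙ ♙ ♙ ♙ ♙ ♙ ♙│2
1│♖ · ♗ ♕ ♔ ♗ · ♖│1
  ─────────────────
  a b c d e f g h

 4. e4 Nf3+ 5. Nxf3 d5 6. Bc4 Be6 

  a b c d e f g h
  ─────────────────
8│♜ · · ♛ ♚ ♝ · ♜│8
7│♟ ♟ ♟ · ♟ ♟ ♟ ♟│7
6│· · · · ♝ · · ♞│6
5│· · · ♟ · · · ·│5
4│· · ♗ · ♙ · · ·│4
3│· · ♘ · · ♘ · ·│3
2│♙ ♙ ♙ ♙ · ♙ ♙ ♙│2
1│♖ · ♗ ♕ ♔ · · ♖│1
  ─────────────────
  a b c d e f g h

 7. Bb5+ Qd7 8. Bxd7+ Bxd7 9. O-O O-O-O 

  a b c d e f g h
  ─────────────────
8│· · ♚ ♜ · ♝ · ♜│8
7│♟ ♟ ♟ ♝ ♟ ♟ ♟ ♟│7
6│· · · · · · · ♞│6
5│· · · ♟ · · · ·│5
4│· · · · ♙ · · ·│4
3│· · ♘ · · ♘ · ·│3
2│♙ ♙ ♙ ♙ · ♙ ♙ ♙│2
1│♖ · ♗ ♕ · ♖ ♔ ·│1
  ─────────────────
  a b c d e f g h

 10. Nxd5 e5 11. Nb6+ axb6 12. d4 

  a b c d e f g h
  ─────────────────
8│· · ♚ ♜ · ♝ · ♜│8
7│· ♟ ♟ ♝ · ♟ ♟ ♟│7
6│· ♟ · · · · · ♞│6
5│· · · · ♟ · · ·│5
4│· · · ♙ ♙ · · ·│4
3│· · · · · ♘ · ·│3
2│♙ ♙ ♙ · · ♙ ♙ ♙│2
1│♖ · ♗ ♕ · ♖ ♔ ·│1
  ─────────────────
  a b c d e f g h


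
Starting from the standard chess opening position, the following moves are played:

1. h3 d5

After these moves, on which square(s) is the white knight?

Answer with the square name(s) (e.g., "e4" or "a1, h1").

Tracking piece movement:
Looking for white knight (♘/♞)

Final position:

  a b c d e f g h
  ─────────────────
8│♜ ♞ ♝ ♛ ♚ ♝ ♞ ♜│8
7│♟ ♟ ♟ · ♟ ♟ ♟ ♟│7
6│· · · · · · · ·│6
5│· · · ♟ · · · ·│5
4│· · · · · · · ·│4
3│· · · · · · · ♙│3
2│♙ ♙ ♙ ♙ ♙ ♙ ♙ ·│2
1│♖ ♘ ♗ ♕ ♔ ♗ ♘ ♖│1
  ─────────────────
  a b c d e f g h


b1, g1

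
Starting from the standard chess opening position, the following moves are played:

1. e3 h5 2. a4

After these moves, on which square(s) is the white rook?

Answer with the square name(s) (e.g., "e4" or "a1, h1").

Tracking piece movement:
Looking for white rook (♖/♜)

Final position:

  a b c d e f g h
  ─────────────────
8│♜ ♞ ♝ ♛ ♚ ♝ ♞ ♜│8
7│♟ ♟ ♟ ♟ ♟ ♟ ♟ ·│7
6│· · · · · · · ·│6
5│· · · · · · · ♟│5
4│♙ · · · · · · ·│4
3│· · · · ♙ · · ·│3
2│· ♙ ♙ ♙ · ♙ ♙ ♙│2
1│♖ ♘ ♗ ♕ ♔ ♗ ♘ ♖│1
  ─────────────────
  a b c d e f g h


a1, h1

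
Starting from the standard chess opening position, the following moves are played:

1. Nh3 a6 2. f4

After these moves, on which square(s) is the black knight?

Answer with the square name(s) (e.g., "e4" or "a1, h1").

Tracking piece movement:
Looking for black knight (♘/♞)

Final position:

  a b c d e f g h
  ─────────────────
8│♜ ♞ ♝ ♛ ♚ ♝ ♞ ♜│8
7│· ♟ ♟ ♟ ♟ ♟ ♟ ♟│7
6│♟ · · · · · · ·│6
5│· · · · · · · ·│5
4│· · · · · ♙ · ·│4
3│· · · · · · · ♘│3
2│♙ ♙ ♙ ♙ ♙ · ♙ ♙│2
1│♖ ♘ ♗ ♕ ♔ ♗ · ♖│1
  ─────────────────
  a b c d e f g h


b8, g8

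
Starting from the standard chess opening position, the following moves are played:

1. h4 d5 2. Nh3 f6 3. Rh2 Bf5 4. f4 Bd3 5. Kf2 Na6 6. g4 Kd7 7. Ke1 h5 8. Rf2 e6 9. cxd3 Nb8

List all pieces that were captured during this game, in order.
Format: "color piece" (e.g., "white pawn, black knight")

Tracking captures:
  cxd3: captured black bishop

black bishop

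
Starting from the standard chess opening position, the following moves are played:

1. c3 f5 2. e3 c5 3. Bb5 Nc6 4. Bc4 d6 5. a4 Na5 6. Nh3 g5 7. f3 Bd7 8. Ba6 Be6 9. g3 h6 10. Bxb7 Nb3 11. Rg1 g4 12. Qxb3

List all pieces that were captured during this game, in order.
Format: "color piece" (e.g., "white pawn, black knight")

Tracking captures:
  Bxb7: captured black pawn
  Qxb3: captured black knight

black pawn, black knight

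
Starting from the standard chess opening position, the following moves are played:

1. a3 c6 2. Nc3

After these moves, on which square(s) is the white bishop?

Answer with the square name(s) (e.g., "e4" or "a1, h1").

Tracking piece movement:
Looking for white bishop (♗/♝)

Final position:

  a b c d e f g h
  ─────────────────
8│♜ ♞ ♝ ♛ ♚ ♝ ♞ ♜│8
7│♟ ♟ · ♟ ♟ ♟ ♟ ♟│7
6│· · ♟ · · · · ·│6
5│· · · · · · · ·│5
4│· · · · · · · ·│4
3│♙ · ♘ · · · · ·│3
2│· ♙ ♙ ♙ ♙ ♙ ♙ ♙│2
1│♖ · ♗ ♕ ♔ ♗ ♘ ♖│1
  ─────────────────
  a b c d e f g h


c1, f1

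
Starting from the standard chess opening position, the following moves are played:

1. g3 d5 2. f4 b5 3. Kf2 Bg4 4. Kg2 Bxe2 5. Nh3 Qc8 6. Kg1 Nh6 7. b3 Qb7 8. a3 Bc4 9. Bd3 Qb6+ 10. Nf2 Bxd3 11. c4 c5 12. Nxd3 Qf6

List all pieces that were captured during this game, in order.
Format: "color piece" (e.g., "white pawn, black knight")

Tracking captures:
  Bxe2: captured white pawn
  Bxd3: captured white bishop
  Nxd3: captured black bishop

white pawn, white bishop, black bishop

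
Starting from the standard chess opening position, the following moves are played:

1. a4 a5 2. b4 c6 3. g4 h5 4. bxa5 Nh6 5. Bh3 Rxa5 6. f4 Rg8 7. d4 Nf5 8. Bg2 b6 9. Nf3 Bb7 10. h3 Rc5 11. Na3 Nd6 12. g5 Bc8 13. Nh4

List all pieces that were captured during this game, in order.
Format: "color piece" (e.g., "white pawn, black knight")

Tracking captures:
  bxa5: captured black pawn
  Rxa5: captured white pawn

black pawn, white pawn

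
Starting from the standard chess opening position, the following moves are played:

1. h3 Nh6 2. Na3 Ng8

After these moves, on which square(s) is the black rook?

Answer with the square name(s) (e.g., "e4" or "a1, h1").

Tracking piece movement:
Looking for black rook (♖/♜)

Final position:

  a b c d e f g h
  ─────────────────
8│♜ ♞ ♝ ♛ ♚ ♝ ♞ ♜│8
7│♟ ♟ ♟ ♟ ♟ ♟ ♟ ♟│7
6│· · · · · · · ·│6
5│· · · · · · · ·│5
4│· · · · · · · ·│4
3│♘ · · · · · · ♙│3
2│♙ ♙ ♙ ♙ ♙ ♙ ♙ ·│2
1│♖ · ♗ ♕ ♔ ♗ ♘ ♖│1
  ─────────────────
  a b c d e f g h


a8, h8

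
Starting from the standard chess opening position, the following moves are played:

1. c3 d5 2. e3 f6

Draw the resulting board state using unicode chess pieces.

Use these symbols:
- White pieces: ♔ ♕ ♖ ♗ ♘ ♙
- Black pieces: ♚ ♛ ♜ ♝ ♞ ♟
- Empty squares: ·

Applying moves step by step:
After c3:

♜ ♞ ♝ ♛ ♚ ♝ ♞ ♜
♟ ♟ ♟ ♟ ♟ ♟ ♟ ♟
· · · · · · · ·
· · · · · · · ·
· · · · · · · ·
· · ♙ · · · · ·
♙ ♙ · ♙ ♙ ♙ ♙ ♙
♖ ♘ ♗ ♕ ♔ ♗ ♘ ♖


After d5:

♜ ♞ ♝ ♛ ♚ ♝ ♞ ♜
♟ ♟ ♟ · ♟ ♟ ♟ ♟
· · · · · · · ·
· · · ♟ · · · ·
· · · · · · · ·
· · ♙ · · · · ·
♙ ♙ · ♙ ♙ ♙ ♙ ♙
♖ ♘ ♗ ♕ ♔ ♗ ♘ ♖


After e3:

♜ ♞ ♝ ♛ ♚ ♝ ♞ ♜
♟ ♟ ♟ · ♟ ♟ ♟ ♟
· · · · · · · ·
· · · ♟ · · · ·
· · · · · · · ·
· · ♙ · ♙ · · ·
♙ ♙ · ♙ · ♙ ♙ ♙
♖ ♘ ♗ ♕ ♔ ♗ ♘ ♖


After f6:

♜ ♞ ♝ ♛ ♚ ♝ ♞ ♜
♟ ♟ ♟ · ♟ · ♟ ♟
· · · · · ♟ · ·
· · · ♟ · · · ·
· · · · · · · ·
· · ♙ · ♙ · · ·
♙ ♙ · ♙ · ♙ ♙ ♙
♖ ♘ ♗ ♕ ♔ ♗ ♘ ♖



  a b c d e f g h
  ─────────────────
8│♜ ♞ ♝ ♛ ♚ ♝ ♞ ♜│8
7│♟ ♟ ♟ · ♟ · ♟ ♟│7
6│· · · · · ♟ · ·│6
5│· · · ♟ · · · ·│5
4│· · · · · · · ·│4
3│· · ♙ · ♙ · · ·│3
2│♙ ♙ · ♙ · ♙ ♙ ♙│2
1│♖ ♘ ♗ ♕ ♔ ♗ ♘ ♖│1
  ─────────────────
  a b c d e f g h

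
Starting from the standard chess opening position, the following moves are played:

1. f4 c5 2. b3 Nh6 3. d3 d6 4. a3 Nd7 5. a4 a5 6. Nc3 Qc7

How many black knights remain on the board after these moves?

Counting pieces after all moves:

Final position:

  a b c d e f g h
  ─────────────────
8│♜ · ♝ · ♚ ♝ · ♜│8
7│· ♟ ♛ ♞ ♟ ♟ ♟ ♟│7
6│· · · ♟ · · · ♞│6
5│♟ · ♟ · · · · ·│5
4│♙ · · · · ♙ · ·│4
3│· ♙ ♘ ♙ · · · ·│3
2│· · ♙ · ♙ · ♙ ♙│2
1│♖ · ♗ ♕ ♔ ♗ ♘ ♖│1
  ─────────────────
  a b c d e f g h


2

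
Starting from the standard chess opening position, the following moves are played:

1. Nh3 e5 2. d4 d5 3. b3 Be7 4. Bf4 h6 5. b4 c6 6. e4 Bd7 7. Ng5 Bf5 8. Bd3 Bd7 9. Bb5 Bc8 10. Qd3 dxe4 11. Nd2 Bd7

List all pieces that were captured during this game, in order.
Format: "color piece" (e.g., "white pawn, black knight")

Tracking captures:
  dxe4: captured white pawn

white pawn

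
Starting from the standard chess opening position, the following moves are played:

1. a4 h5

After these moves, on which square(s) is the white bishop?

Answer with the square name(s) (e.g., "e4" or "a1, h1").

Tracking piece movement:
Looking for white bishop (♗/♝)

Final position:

  a b c d e f g h
  ─────────────────
8│♜ ♞ ♝ ♛ ♚ ♝ ♞ ♜│8
7│♟ ♟ ♟ ♟ ♟ ♟ ♟ ·│7
6│· · · · · · · ·│6
5│· · · · · · · ♟│5
4│♙ · · · · · · ·│4
3│· · · · · · · ·│3
2│· ♙ ♙ ♙ ♙ ♙ ♙ ♙│2
1│♖ ♘ ♗ ♕ ♔ ♗ ♘ ♖│1
  ─────────────────
  a b c d e f g h


c1, f1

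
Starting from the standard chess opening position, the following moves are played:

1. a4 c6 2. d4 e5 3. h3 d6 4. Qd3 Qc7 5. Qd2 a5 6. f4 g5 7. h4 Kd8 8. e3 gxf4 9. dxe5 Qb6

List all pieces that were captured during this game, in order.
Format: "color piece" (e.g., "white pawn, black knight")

Tracking captures:
  gxf4: captured white pawn
  dxe5: captured black pawn

white pawn, black pawn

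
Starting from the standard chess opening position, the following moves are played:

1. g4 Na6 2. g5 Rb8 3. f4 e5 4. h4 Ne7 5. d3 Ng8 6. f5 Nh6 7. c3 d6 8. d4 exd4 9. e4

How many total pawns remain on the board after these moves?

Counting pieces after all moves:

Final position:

  a b c d e f g h
  ─────────────────
8│· ♜ ♝ ♛ ♚ ♝ · ♜│8
7│♟ ♟ ♟ · · ♟ ♟ ♟│7
6│♞ · · ♟ · · · ♞│6
5│· · · · · ♙ ♙ ·│5
4│· · · ♟ ♙ · · ♙│4
3│· · ♙ · · · · ·│3
2│♙ ♙ · · · · · ·│2
1│♖ ♘ ♗ ♕ ♔ ♗ ♘ ♖│1
  ─────────────────
  a b c d e f g h


15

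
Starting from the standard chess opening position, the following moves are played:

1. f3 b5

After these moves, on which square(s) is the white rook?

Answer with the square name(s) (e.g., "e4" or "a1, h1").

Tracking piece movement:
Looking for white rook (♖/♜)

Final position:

  a b c d e f g h
  ─────────────────
8│♜ ♞ ♝ ♛ ♚ ♝ ♞ ♜│8
7│♟ · ♟ ♟ ♟ ♟ ♟ ♟│7
6│· · · · · · · ·│6
5│· ♟ · · · · · ·│5
4│· · · · · · · ·│4
3│· · · · · ♙ · ·│3
2│♙ ♙ ♙ ♙ ♙ · ♙ ♙│2
1│♖ ♘ ♗ ♕ ♔ ♗ ♘ ♖│1
  ─────────────────
  a b c d e f g h


a1, h1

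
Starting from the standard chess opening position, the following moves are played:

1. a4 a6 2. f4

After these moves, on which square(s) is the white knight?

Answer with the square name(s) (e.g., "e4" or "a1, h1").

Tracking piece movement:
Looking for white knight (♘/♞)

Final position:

  a b c d e f g h
  ─────────────────
8│♜ ♞ ♝ ♛ ♚ ♝ ♞ ♜│8
7│· ♟ ♟ ♟ ♟ ♟ ♟ ♟│7
6│♟ · · · · · · ·│6
5│· · · · · · · ·│5
4│♙ · · · · ♙ · ·│4
3│· · · · · · · ·│3
2│· ♙ ♙ ♙ ♙ · ♙ ♙│2
1│♖ ♘ ♗ ♕ ♔ ♗ ♘ ♖│1
  ─────────────────
  a b c d e f g h


b1, g1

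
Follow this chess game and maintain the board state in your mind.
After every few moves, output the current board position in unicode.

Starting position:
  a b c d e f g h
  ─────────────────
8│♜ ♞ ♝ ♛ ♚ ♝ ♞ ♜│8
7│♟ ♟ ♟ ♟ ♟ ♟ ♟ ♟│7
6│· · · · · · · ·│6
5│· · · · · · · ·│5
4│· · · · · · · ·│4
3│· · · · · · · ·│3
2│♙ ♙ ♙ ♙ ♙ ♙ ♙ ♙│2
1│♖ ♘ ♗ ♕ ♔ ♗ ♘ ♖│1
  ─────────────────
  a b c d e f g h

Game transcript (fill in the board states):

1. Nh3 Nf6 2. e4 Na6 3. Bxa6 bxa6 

  a b c d e f g h
  ─────────────────
8│♜ · ♝ ♛ ♚ ♝ · ♜│8
7│♟ · ♟ ♟ ♟ ♟ ♟ ♟│7
6│♟ · · · · ♞ · ·│6
5│· · · · · · · ·│5
4│· · · · ♙ · · ·│4
3│· · · · · · · ♘│3
2│♙ ♙ ♙ ♙ · ♙ ♙ ♙│2
1│♖ ♘ ♗ ♕ ♔ · · ♖│1
  ─────────────────
  a b c d e f g h

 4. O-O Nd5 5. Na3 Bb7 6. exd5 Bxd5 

  a b c d e f g h
  ─────────────────
8│♜ · · ♛ ♚ ♝ · ♜│8
7│♟ · ♟ ♟ ♟ ♟ ♟ ♟│7
6│♟ · · · · · · ·│6
5│· · · ♝ · · · ·│5
4│· · · · · · · ·│4
3│♘ · · · · · · ♘│3
2│♙ ♙ ♙ ♙ · ♙ ♙ ♙│2
1│♖ · ♗ ♕ · ♖ ♔ ·│1
  ─────────────────
  a b c d e f g h

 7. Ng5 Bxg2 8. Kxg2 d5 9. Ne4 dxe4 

  a b c d e f g h
  ─────────────────
8│♜ · · ♛ ♚ ♝ · ♜│8
7│♟ · ♟ · ♟ ♟ ♟ ♟│7
6│♟ · · · · · · ·│6
5│· · · · · · · ·│5
4│· · · · ♟ · · ·│4
3│♘ · · · · · · ·│3
2│♙ ♙ ♙ ♙ · ♙ ♔ ♙│2
1│♖ · ♗ ♕ · ♖ · ·│1
  ─────────────────
  a b c d e f g h

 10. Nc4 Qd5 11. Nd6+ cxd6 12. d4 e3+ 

  a b c d e f g h
  ─────────────────
8│♜ · · · ♚ ♝ · ♜│8
7│♟ · · · ♟ ♟ ♟ ♟│7
6│♟ · · ♟ · · · ·│6
5│· · · ♛ · · · ·│5
4│· · · ♙ · · · ·│4
3│· · · · ♟ · · ·│3
2│♙ ♙ ♙ · · ♙ ♔ ♙│2
1│♖ · ♗ ♕ · ♖ · ·│1
  ─────────────────
  a b c d e f g h



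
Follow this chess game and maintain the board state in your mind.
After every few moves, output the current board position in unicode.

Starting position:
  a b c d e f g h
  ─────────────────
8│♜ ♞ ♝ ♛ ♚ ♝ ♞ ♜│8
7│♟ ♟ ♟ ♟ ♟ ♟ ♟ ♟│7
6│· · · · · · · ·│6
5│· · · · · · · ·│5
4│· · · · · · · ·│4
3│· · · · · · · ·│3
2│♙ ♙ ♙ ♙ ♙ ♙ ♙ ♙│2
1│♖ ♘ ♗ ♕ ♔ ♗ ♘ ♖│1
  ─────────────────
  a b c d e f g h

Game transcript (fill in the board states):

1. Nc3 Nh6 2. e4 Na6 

  a b c d e f g h
  ─────────────────
8│♜ · ♝ ♛ ♚ ♝ · ♜│8
7│♟ ♟ ♟ ♟ ♟ ♟ ♟ ♟│7
6│♞ · · · · · · ♞│6
5│· · · · · · · ·│5
4│· · · · ♙ · · ·│4
3│· · ♘ · · · · ·│3
2│♙ ♙ ♙ ♙ · ♙ ♙ ♙│2
1│♖ · ♗ ♕ ♔ ♗ ♘ ♖│1
  ─────────────────
  a b c d e f g h

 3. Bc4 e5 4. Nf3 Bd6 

  a b c d e f g h
  ─────────────────
8│♜ · ♝ ♛ ♚ · · ♜│8
7│♟ ♟ ♟ ♟ · ♟ ♟ ♟│7
6│♞ · · ♝ · · · ♞│6
5│· · · · ♟ · · ·│5
4│· · ♗ · ♙ · · ·│4
3│· · ♘ · · ♘ · ·│3
2│♙ ♙ ♙ ♙ · ♙ ♙ ♙│2
1│♖ · ♗ ♕ ♔ · · ♖│1
  ─────────────────
  a b c d e f g h

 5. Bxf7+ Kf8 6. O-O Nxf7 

  a b c d e f g h
  ─────────────────
8│♜ · ♝ ♛ · ♚ · ♜│8
7│♟ ♟ ♟ ♟ · ♞ ♟ ♟│7
6│♞ · · ♝ · · · ·│6
5│· · · · ♟ · · ·│5
4│· · · · ♙ · · ·│4
3│· · ♘ · · ♘ · ·│3
2│♙ ♙ ♙ ♙ · ♙ ♙ ♙│2
1│♖ · ♗ ♕ · ♖ ♔ ·│1
  ─────────────────
  a b c d e f g h



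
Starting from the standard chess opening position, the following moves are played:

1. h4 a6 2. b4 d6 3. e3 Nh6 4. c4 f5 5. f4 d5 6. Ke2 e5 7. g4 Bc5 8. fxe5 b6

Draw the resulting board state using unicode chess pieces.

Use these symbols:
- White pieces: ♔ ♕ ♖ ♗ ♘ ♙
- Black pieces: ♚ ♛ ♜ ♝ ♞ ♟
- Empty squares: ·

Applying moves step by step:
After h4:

♜ ♞ ♝ ♛ ♚ ♝ ♞ ♜
♟ ♟ ♟ ♟ ♟ ♟ ♟ ♟
· · · · · · · ·
· · · · · · · ·
· · · · · · · ♙
· · · · · · · ·
♙ ♙ ♙ ♙ ♙ ♙ ♙ ·
♖ ♘ ♗ ♕ ♔ ♗ ♘ ♖


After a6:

♜ ♞ ♝ ♛ ♚ ♝ ♞ ♜
· ♟ ♟ ♟ ♟ ♟ ♟ ♟
♟ · · · · · · ·
· · · · · · · ·
· · · · · · · ♙
· · · · · · · ·
♙ ♙ ♙ ♙ ♙ ♙ ♙ ·
♖ ♘ ♗ ♕ ♔ ♗ ♘ ♖


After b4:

♜ ♞ ♝ ♛ ♚ ♝ ♞ ♜
· ♟ ♟ ♟ ♟ ♟ ♟ ♟
♟ · · · · · · ·
· · · · · · · ·
· ♙ · · · · · ♙
· · · · · · · ·
♙ · ♙ ♙ ♙ ♙ ♙ ·
♖ ♘ ♗ ♕ ♔ ♗ ♘ ♖


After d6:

♜ ♞ ♝ ♛ ♚ ♝ ♞ ♜
· ♟ ♟ · ♟ ♟ ♟ ♟
♟ · · ♟ · · · ·
· · · · · · · ·
· ♙ · · · · · ♙
· · · · · · · ·
♙ · ♙ ♙ ♙ ♙ ♙ ·
♖ ♘ ♗ ♕ ♔ ♗ ♘ ♖


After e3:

♜ ♞ ♝ ♛ ♚ ♝ ♞ ♜
· ♟ ♟ · ♟ ♟ ♟ ♟
♟ · · ♟ · · · ·
· · · · · · · ·
· ♙ · · · · · ♙
· · · · ♙ · · ·
♙ · ♙ ♙ · ♙ ♙ ·
♖ ♘ ♗ ♕ ♔ ♗ ♘ ♖


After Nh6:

♜ ♞ ♝ ♛ ♚ ♝ · ♜
· ♟ ♟ · ♟ ♟ ♟ ♟
♟ · · ♟ · · · ♞
· · · · · · · ·
· ♙ · · · · · ♙
· · · · ♙ · · ·
♙ · ♙ ♙ · ♙ ♙ ·
♖ ♘ ♗ ♕ ♔ ♗ ♘ ♖


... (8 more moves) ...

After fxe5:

♜ ♞ ♝ ♛ ♚ · · ♜
· ♟ ♟ · · · ♟ ♟
♟ · · · · · · ♞
· · ♝ ♟ ♙ ♟ · ·
· ♙ ♙ · · · ♙ ♙
· · · · ♙ · · ·
♙ · · ♙ ♔ · · ·
♖ ♘ ♗ ♕ · ♗ ♘ ♖


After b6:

♜ ♞ ♝ ♛ ♚ · · ♜
· · ♟ · · · ♟ ♟
♟ ♟ · · · · · ♞
· · ♝ ♟ ♙ ♟ · ·
· ♙ ♙ · · · ♙ ♙
· · · · ♙ · · ·
♙ · · ♙ ♔ · · ·
♖ ♘ ♗ ♕ · ♗ ♘ ♖



  a b c d e f g h
  ─────────────────
8│♜ ♞ ♝ ♛ ♚ · · ♜│8
7│· · ♟ · · · ♟ ♟│7
6│♟ ♟ · · · · · ♞│6
5│· · ♝ ♟ ♙ ♟ · ·│5
4│· ♙ ♙ · · · ♙ ♙│4
3│· · · · ♙ · · ·│3
2│♙ · · ♙ ♔ · · ·│2
1│♖ ♘ ♗ ♕ · ♗ ♘ ♖│1
  ─────────────────
  a b c d e f g h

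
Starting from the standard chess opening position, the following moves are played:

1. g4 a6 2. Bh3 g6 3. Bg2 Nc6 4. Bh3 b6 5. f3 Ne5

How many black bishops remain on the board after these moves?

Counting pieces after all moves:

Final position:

  a b c d e f g h
  ─────────────────
8│♜ · ♝ ♛ ♚ ♝ ♞ ♜│8
7│· · ♟ ♟ ♟ ♟ · ♟│7
6│♟ ♟ · · · · ♟ ·│6
5│· · · · ♞ · · ·│5
4│· · · · · · ♙ ·│4
3│· · · · · ♙ · ♗│3
2│♙ ♙ ♙ ♙ ♙ · · ♙│2
1│♖ ♘ ♗ ♕ ♔ · ♘ ♖│1
  ─────────────────
  a b c d e f g h


2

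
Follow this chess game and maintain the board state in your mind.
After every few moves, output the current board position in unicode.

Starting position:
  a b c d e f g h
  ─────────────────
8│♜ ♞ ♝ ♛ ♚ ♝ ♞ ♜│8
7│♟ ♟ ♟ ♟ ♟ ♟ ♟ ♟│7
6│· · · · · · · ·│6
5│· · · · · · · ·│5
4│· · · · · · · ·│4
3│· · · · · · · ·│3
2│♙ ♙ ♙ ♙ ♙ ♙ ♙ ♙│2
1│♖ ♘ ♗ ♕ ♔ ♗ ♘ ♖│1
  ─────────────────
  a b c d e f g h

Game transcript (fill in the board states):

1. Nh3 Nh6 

  a b c d e f g h
  ─────────────────
8│♜ ♞ ♝ ♛ ♚ ♝ · ♜│8
7│♟ ♟ ♟ ♟ ♟ ♟ ♟ ♟│7
6│· · · · · · · ♞│6
5│· · · · · · · ·│5
4│· · · · · · · ·│4
3│· · · · · · · ♘│3
2│♙ ♙ ♙ ♙ ♙ ♙ ♙ ♙│2
1│♖ ♘ ♗ ♕ ♔ ♗ · ♖│1
  ─────────────────
  a b c d e f g h

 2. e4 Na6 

  a b c d e f g h
  ─────────────────
8│♜ · ♝ ♛ ♚ ♝ · ♜│8
7│♟ ♟ ♟ ♟ ♟ ♟ ♟ ♟│7
6│♞ · · · · · · ♞│6
5│· · · · · · · ·│5
4│· · · · ♙ · · ·│4
3│· · · · · · · ♘│3
2│♙ ♙ ♙ ♙ · ♙ ♙ ♙│2
1│♖ ♘ ♗ ♕ ♔ ♗ · ♖│1
  ─────────────────
  a b c d e f g h

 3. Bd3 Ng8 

  a b c d e f g h
  ─────────────────
8│♜ · ♝ ♛ ♚ ♝ ♞ ♜│8
7│♟ ♟ ♟ ♟ ♟ ♟ ♟ ♟│7
6│♞ · · · · · · ·│6
5│· · · · · · · ·│5
4│· · · · ♙ · · ·│4
3│· · · ♗ · · · ♘│3
2│♙ ♙ ♙ ♙ · ♙ ♙ ♙│2
1│♖ ♘ ♗ ♕ ♔ · · ♖│1
  ─────────────────
  a b c d e f g h

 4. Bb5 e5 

  a b c d e f g h
  ─────────────────
8│♜ · ♝ ♛ ♚ ♝ ♞ ♜│8
7│♟ ♟ ♟ ♟ · ♟ ♟ ♟│7
6│♞ · · · · · · ·│6
5│· ♗ · · ♟ · · ·│5
4│· · · · ♙ · · ·│4
3│· · · · · · · ♘│3
2│♙ ♙ ♙ ♙ · ♙ ♙ ♙│2
1│♖ ♘ ♗ ♕ ♔ · · ♖│1
  ─────────────────
  a b c d e f g h



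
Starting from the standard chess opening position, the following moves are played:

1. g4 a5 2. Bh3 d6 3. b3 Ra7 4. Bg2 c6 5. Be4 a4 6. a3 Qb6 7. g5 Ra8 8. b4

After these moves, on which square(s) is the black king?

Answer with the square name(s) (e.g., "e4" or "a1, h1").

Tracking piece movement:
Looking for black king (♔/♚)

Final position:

  a b c d e f g h
  ─────────────────
8│♜ ♞ ♝ · ♚ ♝ ♞ ♜│8
7│· ♟ · · ♟ ♟ ♟ ♟│7
6│· ♛ ♟ ♟ · · · ·│6
5│· · · · · · ♙ ·│5
4│♟ ♙ · · ♗ · · ·│4
3│♙ · · · · · · ·│3
2│· · ♙ ♙ ♙ ♙ · ♙│2
1│♖ ♘ ♗ ♕ ♔ · ♘ ♖│1
  ─────────────────
  a b c d e f g h


e8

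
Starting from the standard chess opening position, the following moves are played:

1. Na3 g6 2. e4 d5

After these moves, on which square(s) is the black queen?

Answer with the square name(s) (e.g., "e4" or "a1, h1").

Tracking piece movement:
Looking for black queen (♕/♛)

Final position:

  a b c d e f g h
  ─────────────────
8│♜ ♞ ♝ ♛ ♚ ♝ ♞ ♜│8
7│♟ ♟ ♟ · ♟ ♟ · ♟│7
6│· · · · · · ♟ ·│6
5│· · · ♟ · · · ·│5
4│· · · · ♙ · · ·│4
3│♘ · · · · · · ·│3
2│♙ ♙ ♙ ♙ · ♙ ♙ ♙│2
1│♖ · ♗ ♕ ♔ ♗ ♘ ♖│1
  ─────────────────
  a b c d e f g h


d8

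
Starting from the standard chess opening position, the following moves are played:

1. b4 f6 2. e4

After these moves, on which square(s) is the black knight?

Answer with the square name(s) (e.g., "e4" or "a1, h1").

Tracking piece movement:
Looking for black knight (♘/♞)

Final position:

  a b c d e f g h
  ─────────────────
8│♜ ♞ ♝ ♛ ♚ ♝ ♞ ♜│8
7│♟ ♟ ♟ ♟ ♟ · ♟ ♟│7
6│· · · · · ♟ · ·│6
5│· · · · · · · ·│5
4│· ♙ · · ♙ · · ·│4
3│· · · · · · · ·│3
2│♙ · ♙ ♙ · ♙ ♙ ♙│2
1│♖ ♘ ♗ ♕ ♔ ♗ ♘ ♖│1
  ─────────────────
  a b c d e f g h


b8, g8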